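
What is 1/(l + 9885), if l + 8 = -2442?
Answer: 1/7435 ≈ 0.00013450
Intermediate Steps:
l = -2450 (l = -8 - 2442 = -2450)
1/(l + 9885) = 1/(-2450 + 9885) = 1/7435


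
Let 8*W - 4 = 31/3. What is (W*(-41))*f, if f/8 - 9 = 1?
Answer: -17630/3 ≈ -5876.7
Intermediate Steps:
f = 80 (f = 72 + 8*1 = 72 + 8 = 80)
W = 43/24 (W = ½ + (31/3)/8 = ½ + (31*(⅓))/8 = ½ + (⅛)*(31/3) = ½ + 31/24 = 43/24 ≈ 1.7917)
(W*(-41))*f = ((43/24)*(-41))*80 = -1763/24*80 = -17630/3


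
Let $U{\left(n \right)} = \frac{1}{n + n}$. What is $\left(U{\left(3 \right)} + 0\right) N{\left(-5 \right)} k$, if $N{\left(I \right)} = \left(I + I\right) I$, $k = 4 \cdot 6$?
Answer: $200$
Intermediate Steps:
$k = 24$
$U{\left(n \right)} = \frac{1}{2 n}$
$N{\left(I \right)} = 2 I^{2}$ ($N{\left(I \right)} = 2 I I = 2 I^{2}$)
$\left(U{\left(3 \right)} + 0\right) N{\left(-5 \right)} k = \left(\frac{1}{2 \cdot 3} + 0\right) 2 \left(-5\right)^{2} \cdot 24 = \left(\frac{1}{2} \cdot \frac{1}{3} + 0\right) 2 \cdot 25 \cdot 24 = \left(\frac{1}{6} + 0\right) 50 \cdot 24 = \frac{1}{6} \cdot 50 \cdot 24 = \frac{25}{3} \cdot 24 = 200$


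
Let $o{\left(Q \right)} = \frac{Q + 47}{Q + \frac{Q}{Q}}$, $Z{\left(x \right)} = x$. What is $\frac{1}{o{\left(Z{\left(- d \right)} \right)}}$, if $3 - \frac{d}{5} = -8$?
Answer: $\frac{27}{4} \approx 6.75$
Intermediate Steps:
$d = 55$ ($d = 15 - -40 = 15 + 40 = 55$)
$o{\left(Q \right)} = \frac{47 + Q}{1 + Q}$ ($o{\left(Q \right)} = \frac{47 + Q}{Q + 1} = \frac{47 + Q}{1 + Q}$)
$\frac{1}{o{\left(Z{\left(- d \right)} \right)}} = \frac{1}{\frac{1}{1 - 55} \left(47 - 55\right)} = \frac{1}{\frac{1}{-54} \left(-8\right)} = \frac{1}{\left(- \frac{1}{54}\right) \left(-8\right)} = \frac{1}{\frac{4}{27}} = \frac{27}{4}$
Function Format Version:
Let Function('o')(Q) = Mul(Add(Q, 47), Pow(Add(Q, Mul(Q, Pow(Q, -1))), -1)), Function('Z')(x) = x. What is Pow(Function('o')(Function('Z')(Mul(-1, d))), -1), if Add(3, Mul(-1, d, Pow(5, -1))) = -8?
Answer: Rational(27, 4) ≈ 6.7500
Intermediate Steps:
d = 55 (d = Add(15, Mul(-5, -8)) = Add(15, 40) = 55)
Function('o')(Q) = Mul(Pow(Add(1, Q), -1), Add(47, Q)) (Function('o')(Q) = Mul(Add(47, Q), Pow(Add(Q, 1), -1)) = Mul(Add(47, Q), Pow(Add(1, Q), -1)) = Mul(Pow(Add(1, Q), -1), Add(47, Q)))
Pow(Function('o')(Function('Z')(Mul(-1, d))), -1) = Pow(Mul(Pow(Add(1, Mul(-1, 55)), -1), Add(47, Mul(-1, 55))), -1) = Pow(Mul(Pow(Add(1, -55), -1), Add(47, -55)), -1) = Pow(Mul(Pow(-54, -1), -8), -1) = Pow(Mul(Rational(-1, 54), -8), -1) = Pow(Rational(4, 27), -1) = Rational(27, 4)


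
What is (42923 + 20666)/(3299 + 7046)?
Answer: 63589/10345 ≈ 6.1468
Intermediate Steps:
(42923 + 20666)/(3299 + 7046) = 63589/10345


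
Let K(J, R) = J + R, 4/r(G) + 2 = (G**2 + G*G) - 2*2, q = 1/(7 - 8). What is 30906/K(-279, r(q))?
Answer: -15453/140 ≈ -110.38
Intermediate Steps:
q = -1 (q = 1/(-1) = -1)
r(G) = 4/(-6 + 2*G**2) (r(G) = 4/(-2 + ((G**2 + G*G) - 2*2)) = 4/(-2 + ((G**2 + G**2) - 4)) = 4/(-2 + (2*G**2 - 4)) = 4/(-2 + (-4 + 2*G**2)) = 4/(-6 + 2*G**2))
30906/K(-279, r(q)) = 30906/(-279 + 2/(-3 + (-1)**2)) = 30906/(-279 + 2/(-3 + 1)) = 30906/(-279 + 2/(-2)) = 30906/(-279 + 2*(-1/2)) = 30906/(-279 - 1) = 30906/(-280) = 30906*(-1/280) = -15453/140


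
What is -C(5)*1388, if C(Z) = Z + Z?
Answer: -13880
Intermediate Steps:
C(Z) = 2*Z
-C(5)*1388 = -2*5*1388 = -10*1388 = -1*13880 = -13880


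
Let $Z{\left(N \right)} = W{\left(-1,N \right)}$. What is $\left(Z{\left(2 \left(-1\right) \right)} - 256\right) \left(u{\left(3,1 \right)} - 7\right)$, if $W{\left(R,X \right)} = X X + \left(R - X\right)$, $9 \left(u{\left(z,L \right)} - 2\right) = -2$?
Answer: $\frac{11797}{9} \approx 1310.8$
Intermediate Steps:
$u{\left(z,L \right)} = \frac{16}{9}$ ($u{\left(z,L \right)} = 2 + \frac{1}{9} \left(-2\right) = 2 - \frac{2}{9} = \frac{16}{9}$)
$W{\left(R,X \right)} = R + X^{2} - X$ ($W{\left(R,X \right)} = X^{2} + \left(R - X\right) = R + X^{2} - X$)
$Z{\left(N \right)} = -1 + N^{2} - N$
$\left(Z{\left(2 \left(-1\right) \right)} - 256\right) \left(u{\left(3,1 \right)} - 7\right) = \left(\left(-1 + \left(2 \left(-1\right)\right)^{2} - 2 \left(-1\right)\right) - 256\right) \left(\frac{16}{9} - 7\right) = \left(\left(-1 + \left(-2\right)^{2} - -2\right) - 256\right) \left(\frac{16}{9} - 7\right) = \left(\left(-1 + 4 + 2\right) - 256\right) \left(- \frac{47}{9}\right) = \left(5 - 256\right) \left(- \frac{47}{9}\right) = \left(-251\right) \left(- \frac{47}{9}\right) = \frac{11797}{9}$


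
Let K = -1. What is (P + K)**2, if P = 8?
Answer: 49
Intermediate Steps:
(P + K)**2 = (8 - 1)**2 = 7**2 = 49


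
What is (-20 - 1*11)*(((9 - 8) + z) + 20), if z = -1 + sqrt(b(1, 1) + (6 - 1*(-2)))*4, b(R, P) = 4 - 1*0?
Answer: -620 - 248*sqrt(3) ≈ -1049.5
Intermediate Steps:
b(R, P) = 4 (b(R, P) = 4 + 0 = 4)
z = -1 + 8*sqrt(3) (z = -1 + sqrt(4 + (6 - 1*(-2)))*4 = -1 + sqrt(4 + (6 + 2))*4 = -1 + sqrt(4 + 8)*4 = -1 + sqrt(12)*4 = -1 + (2*sqrt(3))*4 = -1 + 8*sqrt(3) ≈ 12.856)
(-20 - 1*11)*(((9 - 8) + z) + 20) = (-20 - 1*11)*(((9 - 8) + (-1 + 8*sqrt(3))) + 20) = (-20 - 11)*((1 + (-1 + 8*sqrt(3))) + 20) = -31*(8*sqrt(3) + 20) = -31*(20 + 8*sqrt(3)) = -620 - 248*sqrt(3)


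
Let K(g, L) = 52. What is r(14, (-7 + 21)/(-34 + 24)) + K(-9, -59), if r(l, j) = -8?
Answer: 44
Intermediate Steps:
r(14, (-7 + 21)/(-34 + 24)) + K(-9, -59) = -8 + 52 = 44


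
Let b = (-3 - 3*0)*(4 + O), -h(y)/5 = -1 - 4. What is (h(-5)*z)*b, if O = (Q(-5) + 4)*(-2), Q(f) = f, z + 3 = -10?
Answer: 5850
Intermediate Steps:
h(y) = 25 (h(y) = -5*(-1 - 4) = -5*(-5) = 25)
z = -13 (z = -3 - 10 = -13)
O = 2 (O = (-5 + 4)*(-2) = -1*(-2) = 2)
b = -18 (b = (-3 - 3*0)*(4 + 2) = (-3 + 0)*6 = -3*6 = -18)
(h(-5)*z)*b = (25*(-13))*(-18) = -325*(-18) = 5850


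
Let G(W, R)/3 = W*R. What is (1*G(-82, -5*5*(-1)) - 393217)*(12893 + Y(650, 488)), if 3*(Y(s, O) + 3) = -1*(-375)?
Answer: -5197761505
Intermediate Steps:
Y(s, O) = 122 (Y(s, O) = -3 + (-1*(-375))/3 = -3 + (⅓)*375 = -3 + 125 = 122)
G(W, R) = 3*R*W (G(W, R) = 3*(W*R) = 3*(R*W) = 3*R*W)
(1*G(-82, -5*5*(-1)) - 393217)*(12893 + Y(650, 488)) = (1*(3*(-5*5*(-1))*(-82)) - 393217)*(12893 + 122) = (1*(3*(-25*(-1))*(-82)) - 393217)*13015 = (1*(3*25*(-82)) - 393217)*13015 = (1*(-6150) - 393217)*13015 = (-6150 - 393217)*13015 = -399367*13015 = -5197761505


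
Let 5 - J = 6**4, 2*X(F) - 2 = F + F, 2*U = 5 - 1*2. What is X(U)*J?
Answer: -6455/2 ≈ -3227.5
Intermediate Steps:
U = 3/2 (U = (5 - 1*2)/2 = (5 - 2)/2 = (1/2)*3 = 3/2 ≈ 1.5000)
X(F) = 1 + F (X(F) = 1 + (F + F)/2 = 1 + (2*F)/2 = 1 + F)
J = -1291 (J = 5 - 1*6**4 = 5 - 1*1296 = 5 - 1296 = -1291)
X(U)*J = (1 + 3/2)*(-1291) = (5/2)*(-1291) = -6455/2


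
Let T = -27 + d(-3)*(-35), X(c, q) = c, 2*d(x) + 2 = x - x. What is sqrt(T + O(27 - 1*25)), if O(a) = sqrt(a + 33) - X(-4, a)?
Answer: sqrt(12 + sqrt(35)) ≈ 4.2327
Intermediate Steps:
d(x) = -1 (d(x) = -1 + (x - x)/2 = -1 + (1/2)*0 = -1 + 0 = -1)
T = 8 (T = -27 - 1*(-35) = -27 + 35 = 8)
O(a) = 4 + sqrt(33 + a) (O(a) = sqrt(a + 33) - 1*(-4) = sqrt(33 + a) + 4 = 4 + sqrt(33 + a))
sqrt(T + O(27 - 1*25)) = sqrt(8 + (4 + sqrt(33 + (27 - 1*25)))) = sqrt(8 + (4 + sqrt(33 + (27 - 25)))) = sqrt(8 + (4 + sqrt(33 + 2))) = sqrt(8 + (4 + sqrt(35))) = sqrt(12 + sqrt(35))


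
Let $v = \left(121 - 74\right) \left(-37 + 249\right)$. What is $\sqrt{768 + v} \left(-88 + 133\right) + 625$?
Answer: $625 + 90 \sqrt{2683} \approx 5286.8$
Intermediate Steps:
$v = 9964$ ($v = 47 \cdot 212 = 9964$)
$\sqrt{768 + v} \left(-88 + 133\right) + 625 = \sqrt{768 + 9964} \left(-88 + 133\right) + 625 = \sqrt{10732} \cdot 45 + 625 = 2 \sqrt{2683} \cdot 45 + 625 = 90 \sqrt{2683} + 625 = 625 + 90 \sqrt{2683}$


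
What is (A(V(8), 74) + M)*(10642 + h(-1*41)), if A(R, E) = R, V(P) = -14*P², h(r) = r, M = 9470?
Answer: 90892974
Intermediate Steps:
(A(V(8), 74) + M)*(10642 + h(-1*41)) = (-14*8² + 9470)*(10642 - 1*41) = (-14*64 + 9470)*(10642 - 41) = (-896 + 9470)*10601 = 8574*10601 = 90892974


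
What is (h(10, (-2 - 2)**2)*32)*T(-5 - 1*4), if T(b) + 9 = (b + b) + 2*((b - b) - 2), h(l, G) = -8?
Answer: 7936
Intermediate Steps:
T(b) = -13 + 2*b (T(b) = -9 + ((b + b) + 2*((b - b) - 2)) = -9 + (2*b + 2*(0 - 2)) = -9 + (2*b + 2*(-2)) = -9 + (2*b - 4) = -9 + (-4 + 2*b) = -13 + 2*b)
(h(10, (-2 - 2)**2)*32)*T(-5 - 1*4) = (-8*32)*(-13 + 2*(-5 - 1*4)) = -256*(-13 + 2*(-5 - 4)) = -256*(-13 + 2*(-9)) = -256*(-13 - 18) = -256*(-31) = 7936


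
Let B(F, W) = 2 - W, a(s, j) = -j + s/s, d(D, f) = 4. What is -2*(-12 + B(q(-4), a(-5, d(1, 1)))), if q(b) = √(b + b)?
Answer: 14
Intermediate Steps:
q(b) = √2*√b (q(b) = √(2*b) = √2*√b)
a(s, j) = 1 - j (a(s, j) = -j + 1 = 1 - j)
-2*(-12 + B(q(-4), a(-5, d(1, 1)))) = -2*(-12 + (2 - (1 - 1*4))) = -2*(-12 + (2 - (1 - 4))) = -2*(-12 + (2 - 1*(-3))) = -2*(-12 + (2 + 3)) = -2*(-12 + 5) = -2*(-7) = 14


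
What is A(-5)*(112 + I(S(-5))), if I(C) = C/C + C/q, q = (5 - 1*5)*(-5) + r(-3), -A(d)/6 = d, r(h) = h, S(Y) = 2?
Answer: 3370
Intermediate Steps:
A(d) = -6*d
q = -3 (q = (5 - 1*5)*(-5) - 3 = (5 - 5)*(-5) - 3 = 0*(-5) - 3 = 0 - 3 = -3)
I(C) = 1 - C/3 (I(C) = C/C + C/(-3) = 1 + C*(-1/3) = 1 - C/3)
A(-5)*(112 + I(S(-5))) = (-6*(-5))*(112 + (1 - 1/3*2)) = 30*(112 + (1 - 2/3)) = 30*(112 + 1/3) = 30*(337/3) = 3370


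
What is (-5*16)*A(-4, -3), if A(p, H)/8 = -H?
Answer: -1920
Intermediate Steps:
A(p, H) = -8*H (A(p, H) = 8*(-H) = -8*H)
(-5*16)*A(-4, -3) = (-5*16)*(-8*(-3)) = -80*24 = -1920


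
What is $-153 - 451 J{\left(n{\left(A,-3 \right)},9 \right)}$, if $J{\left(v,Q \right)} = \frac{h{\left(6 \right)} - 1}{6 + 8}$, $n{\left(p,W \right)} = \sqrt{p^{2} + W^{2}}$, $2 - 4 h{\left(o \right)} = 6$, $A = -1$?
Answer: $- \frac{620}{7} \approx -88.571$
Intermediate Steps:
$h{\left(o \right)} = -1$ ($h{\left(o \right)} = \frac{1}{2} - \frac{3}{2} = -1$)
$n{\left(p,W \right)} = \sqrt{W^{2} + p^{2}}$
$J{\left(v,Q \right)} = - \frac{1}{7}$ ($J{\left(v,Q \right)} = \frac{-1 - 1}{6 + 8} = - \frac{2}{14} = \left(-2\right) \frac{1}{14} = - \frac{1}{7}$)
$-153 - 451 J{\left(n{\left(A,-3 \right)},9 \right)} = -153 - - \frac{451}{7} = -153 + \frac{451}{7} = - \frac{620}{7}$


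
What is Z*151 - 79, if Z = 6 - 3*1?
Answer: 374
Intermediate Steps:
Z = 3 (Z = 6 - 3 = 3)
Z*151 - 79 = 3*151 - 79 = 453 - 79 = 374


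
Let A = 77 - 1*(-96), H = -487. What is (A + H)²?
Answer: 98596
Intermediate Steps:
A = 173 (A = 77 + 96 = 173)
(A + H)² = (173 - 487)² = (-314)² = 98596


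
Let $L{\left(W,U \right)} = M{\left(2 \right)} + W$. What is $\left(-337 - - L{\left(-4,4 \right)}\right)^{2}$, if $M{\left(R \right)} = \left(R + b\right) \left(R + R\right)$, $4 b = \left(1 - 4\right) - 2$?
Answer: $114244$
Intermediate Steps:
$b = - \frac{5}{4}$ ($b = \frac{\left(1 - 4\right) - 2}{4} = \frac{-3 - 2}{4} = \frac{1}{4} \left(-5\right) = - \frac{5}{4} \approx -1.25$)
$M{\left(R \right)} = 2 R \left(- \frac{5}{4} + R\right)$ ($M{\left(R \right)} = \left(R - \frac{5}{4}\right) \left(R + R\right) = \left(- \frac{5}{4} + R\right) 2 R = 2 R \left(- \frac{5}{4} + R\right)$)
$L{\left(W,U \right)} = 3 + W$ ($L{\left(W,U \right)} = \frac{1}{2} \cdot 2 \left(-5 + 4 \cdot 2\right) + W = \frac{1}{2} \cdot 2 \left(-5 + 8\right) + W = \frac{1}{2} \cdot 2 \cdot 3 + W = 3 + W$)
$\left(-337 - - L{\left(-4,4 \right)}\right)^{2} = \left(-337 + \left(\left(3 - 4\right) - 0\right)\right)^{2} = \left(-337 + \left(-1 + 0\right)\right)^{2} = \left(-337 - 1\right)^{2} = \left(-338\right)^{2} = 114244$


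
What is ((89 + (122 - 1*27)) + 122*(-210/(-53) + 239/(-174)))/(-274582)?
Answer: -2304677/1266097602 ≈ -0.0018203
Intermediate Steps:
((89 + (122 - 1*27)) + 122*(-210/(-53) + 239/(-174)))/(-274582) = ((89 + (122 - 27)) + 122*(-210*(-1/53) + 239*(-1/174)))*(-1/274582) = ((89 + 95) + 122*(210/53 - 239/174))*(-1/274582) = (184 + 122*(23873/9222))*(-1/274582) = (184 + 1456253/4611)*(-1/274582) = (2304677/4611)*(-1/274582) = -2304677/1266097602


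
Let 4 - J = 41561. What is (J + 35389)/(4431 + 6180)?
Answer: -2056/3537 ≈ -0.58128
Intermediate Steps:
J = -41557 (J = 4 - 1*41561 = 4 - 41561 = -41557)
(J + 35389)/(4431 + 6180) = (-41557 + 35389)/(4431 + 6180) = -6168/10611 = -6168*1/10611 = -2056/3537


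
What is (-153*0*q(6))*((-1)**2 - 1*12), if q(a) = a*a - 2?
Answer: 0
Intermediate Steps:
q(a) = -2 + a**2 (q(a) = a**2 - 2 = -2 + a**2)
(-153*0*q(6))*((-1)**2 - 1*12) = (-153*0*(-2 + 6**2))*((-1)**2 - 1*12) = (-153*0*(-2 + 36))*(1 - 12) = -153*0*34*(-11) = -153*0*(-11) = -17*0*(-11) = 0*(-11) = 0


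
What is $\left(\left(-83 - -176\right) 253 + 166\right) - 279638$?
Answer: $-255943$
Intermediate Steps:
$\left(\left(-83 - -176\right) 253 + 166\right) - 279638 = \left(\left(-83 + 176\right) 253 + 166\right) - 279638 = \left(93 \cdot 253 + 166\right) - 279638 = \left(23529 + 166\right) - 279638 = 23695 - 279638 = -255943$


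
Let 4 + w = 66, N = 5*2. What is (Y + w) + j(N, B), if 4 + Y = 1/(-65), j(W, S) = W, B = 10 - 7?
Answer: 4419/65 ≈ 67.985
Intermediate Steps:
N = 10
B = 3
Y = -261/65 (Y = -4 + 1/(-65) = -4 - 1/65 = -261/65 ≈ -4.0154)
w = 62 (w = -4 + 66 = 62)
(Y + w) + j(N, B) = (-261/65 + 62) + 10 = 3769/65 + 10 = 4419/65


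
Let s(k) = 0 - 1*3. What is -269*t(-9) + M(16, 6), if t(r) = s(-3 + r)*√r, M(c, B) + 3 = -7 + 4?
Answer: -6 + 2421*I ≈ -6.0 + 2421.0*I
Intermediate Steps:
M(c, B) = -6 (M(c, B) = -3 + (-7 + 4) = -3 - 3 = -6)
s(k) = -3 (s(k) = 0 - 3 = -3)
t(r) = -3*√r
-269*t(-9) + M(16, 6) = -(-807)*√(-9) - 6 = -(-807)*3*I - 6 = -(-2421)*I - 6 = 2421*I - 6 = -6 + 2421*I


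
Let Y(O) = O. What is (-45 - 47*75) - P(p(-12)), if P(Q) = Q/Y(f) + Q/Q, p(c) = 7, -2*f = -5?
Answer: -17869/5 ≈ -3573.8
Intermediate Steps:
f = 5/2 (f = -½*(-5) = 5/2 ≈ 2.5000)
P(Q) = 1 + 2*Q/5 (P(Q) = Q/(5/2) + Q/Q = Q*(⅖) + 1 = 2*Q/5 + 1 = 1 + 2*Q/5)
(-45 - 47*75) - P(p(-12)) = (-45 - 47*75) - (1 + (⅖)*7) = (-45 - 3525) - (1 + 14/5) = -3570 - 1*19/5 = -3570 - 19/5 = -17869/5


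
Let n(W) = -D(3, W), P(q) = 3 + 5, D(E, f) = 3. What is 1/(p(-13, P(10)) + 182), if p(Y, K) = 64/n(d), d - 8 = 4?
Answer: 3/482 ≈ 0.0062241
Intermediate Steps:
d = 12 (d = 8 + 4 = 12)
P(q) = 8
n(W) = -3 (n(W) = -1*3 = -3)
p(Y, K) = -64/3 (p(Y, K) = 64/(-3) = 64*(-⅓) = -64/3)
1/(p(-13, P(10)) + 182) = 1/(-64/3 + 182) = 1/(482/3) = 3/482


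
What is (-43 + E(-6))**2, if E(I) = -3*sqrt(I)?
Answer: 1795 + 258*I*sqrt(6) ≈ 1795.0 + 631.97*I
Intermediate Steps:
(-43 + E(-6))**2 = (-43 - 3*I*sqrt(6))**2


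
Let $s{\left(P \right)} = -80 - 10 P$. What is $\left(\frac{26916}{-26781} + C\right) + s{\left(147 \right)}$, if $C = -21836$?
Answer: $- \frac{208775794}{8927} \approx -23387.0$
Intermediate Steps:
$\left(\frac{26916}{-26781} + C\right) + s{\left(147 \right)} = \left(\frac{26916}{-26781} - 21836\right) - 1550 = \left(26916 \left(- \frac{1}{26781}\right) - 21836\right) - 1550 = \left(- \frac{8972}{8927} - 21836\right) - 1550 = - \frac{194938944}{8927} - 1550 = - \frac{208775794}{8927}$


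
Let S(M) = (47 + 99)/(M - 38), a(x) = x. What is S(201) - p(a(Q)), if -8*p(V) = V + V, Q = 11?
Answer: 2377/652 ≈ 3.6457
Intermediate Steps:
p(V) = -V/4 (p(V) = -(V + V)/8 = -V/4)
S(M) = 146/(-38 + M)
S(201) - p(a(Q)) = 146/(-38 + 201) - (-1)*11/4 = 146/163 - 1*(-11/4) = 146*(1/163) + 11/4 = 146/163 + 11/4 = 2377/652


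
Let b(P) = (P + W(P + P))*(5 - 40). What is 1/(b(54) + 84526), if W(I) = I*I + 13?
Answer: -1/326059 ≈ -3.0669e-6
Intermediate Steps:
W(I) = 13 + I² (W(I) = I² + 13 = 13 + I²)
b(P) = -455 - 140*P² - 35*P (b(P) = (P + (13 + (P + P)²))*(5 - 40) = (P + (13 + (2*P)²))*(-35) = (P + (13 + 4*P²))*(-35) = (13 + P + 4*P²)*(-35) = -455 - 140*P² - 35*P)
1/(b(54) + 84526) = 1/((-455 - 140*54² - 35*54) + 84526) = 1/((-455 - 140*2916 - 1890) + 84526) = 1/((-455 - 408240 - 1890) + 84526) = 1/(-410585 + 84526) = 1/(-326059) = -1/326059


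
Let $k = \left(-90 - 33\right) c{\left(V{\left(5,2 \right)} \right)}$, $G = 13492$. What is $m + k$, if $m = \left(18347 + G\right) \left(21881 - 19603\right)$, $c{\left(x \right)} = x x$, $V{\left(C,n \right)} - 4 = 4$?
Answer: $72521370$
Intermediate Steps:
$V{\left(C,n \right)} = 8$ ($V{\left(C,n \right)} = 4 + 4 = 8$)
$c{\left(x \right)} = x^{2}$
$k = -7872$ ($k = \left(-90 - 33\right) 8^{2} = \left(-123\right) 64 = -7872$)
$m = 72529242$ ($m = \left(18347 + 13492\right) \left(21881 - 19603\right) = 31839 \cdot 2278 = 72529242$)
$m + k = 72529242 - 7872 = 72521370$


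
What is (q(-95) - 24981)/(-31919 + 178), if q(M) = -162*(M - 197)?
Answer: -22323/31741 ≈ -0.70329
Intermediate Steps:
q(M) = 31914 - 162*M (q(M) = -162*(-197 + M) = 31914 - 162*M)
(q(-95) - 24981)/(-31919 + 178) = ((31914 - 162*(-95)) - 24981)/(-31919 + 178) = ((31914 + 15390) - 24981)/(-31741) = (47304 - 24981)*(-1/31741) = 22323*(-1/31741) = -22323/31741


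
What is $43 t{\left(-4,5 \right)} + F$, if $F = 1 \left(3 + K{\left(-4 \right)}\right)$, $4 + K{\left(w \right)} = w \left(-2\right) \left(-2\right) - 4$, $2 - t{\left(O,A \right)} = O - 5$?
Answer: $452$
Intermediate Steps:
$t{\left(O,A \right)} = 7 - O$ ($t{\left(O,A \right)} = 2 - \left(O - 5\right) = 2 - \left(-5 + O\right) = 7 - O$)
$K{\left(w \right)} = -8 + 4 w$ ($K{\left(w \right)} = -4 + \left(w \left(-2\right) \left(-2\right) - 4\right) = -4 + \left(- 2 w \left(-2\right) - 4\right) = -4 + \left(4 w - 4\right) = -4 + \left(-4 + 4 w\right) = -8 + 4 w$)
$F = -21$ ($F = 1 \left(3 + \left(-8 + 4 \left(-4\right)\right)\right) = 1 \left(3 - 24\right) = 1 \left(-21\right) = -21$)
$43 t{\left(-4,5 \right)} + F = 43 \left(7 - -4\right) - 21 = 43 \left(7 + 4\right) - 21 = 43 \cdot 11 - 21 = 473 - 21 = 452$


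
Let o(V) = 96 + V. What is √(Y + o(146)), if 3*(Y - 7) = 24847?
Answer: √76782/3 ≈ 92.365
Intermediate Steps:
Y = 24868/3 (Y = 7 + (⅓)*24847 = 7 + 24847/3 = 24868/3 ≈ 8289.3)
√(Y + o(146)) = √(24868/3 + (96 + 146)) = √(24868/3 + 242) = √(25594/3) = √76782/3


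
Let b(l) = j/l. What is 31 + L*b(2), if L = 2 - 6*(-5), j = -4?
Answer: -33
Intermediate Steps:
b(l) = -4/l
L = 32 (L = 2 + 30 = 32)
31 + L*b(2) = 31 + 32*(-4/2) = 31 + 32*(-4*1/2) = 31 + 32*(-2) = 31 - 64 = -33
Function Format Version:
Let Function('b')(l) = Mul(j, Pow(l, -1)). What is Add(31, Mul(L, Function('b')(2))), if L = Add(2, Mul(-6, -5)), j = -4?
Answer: -33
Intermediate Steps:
Function('b')(l) = Mul(-4, Pow(l, -1))
L = 32 (L = Add(2, 30) = 32)
Add(31, Mul(L, Function('b')(2))) = Add(31, Mul(32, Mul(-4, Pow(2, -1)))) = Add(31, Mul(32, Mul(-4, Rational(1, 2)))) = Add(31, Mul(32, -2)) = Add(31, -64) = -33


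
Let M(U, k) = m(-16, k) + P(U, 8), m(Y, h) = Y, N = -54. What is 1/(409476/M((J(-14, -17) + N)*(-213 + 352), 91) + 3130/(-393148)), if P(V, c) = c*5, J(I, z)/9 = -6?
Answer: 98287/1676922868 ≈ 5.8612e-5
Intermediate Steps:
J(I, z) = -54 (J(I, z) = 9*(-6) = -54)
P(V, c) = 5*c
M(U, k) = 24 (M(U, k) = -16 + 5*8 = -16 + 40 = 24)
1/(409476/M((J(-14, -17) + N)*(-213 + 352), 91) + 3130/(-393148)) = 1/(409476/24 + 3130/(-393148)) = 1/(409476*(1/24) + 3130*(-1/393148)) = 1/(34123/2 - 1565/196574) = 1/(1676922868/98287) = 98287/1676922868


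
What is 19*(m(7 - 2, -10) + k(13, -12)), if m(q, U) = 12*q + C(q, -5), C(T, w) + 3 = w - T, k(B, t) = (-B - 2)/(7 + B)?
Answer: 3515/4 ≈ 878.75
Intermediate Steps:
k(B, t) = (-2 - B)/(7 + B)
C(T, w) = -3 + w - T (C(T, w) = -3 + (w - T) = -3 + w - T)
m(q, U) = -8 + 11*q (m(q, U) = 12*q + (-3 - 5 - q) = 12*q + (-8 - q) = -8 + 11*q)
19*(m(7 - 2, -10) + k(13, -12)) = 19*((-8 + 11*(7 - 2)) + (-2 - 1*13)/(7 + 13)) = 19*((-8 + 11*5) + (-2 - 13)/20) = 19*((-8 + 55) + (1/20)*(-15)) = 19*(47 - ¾) = 19*(185/4) = 3515/4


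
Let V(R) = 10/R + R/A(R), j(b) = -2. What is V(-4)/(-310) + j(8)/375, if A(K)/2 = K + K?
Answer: 179/93000 ≈ 0.0019247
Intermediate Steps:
A(K) = 4*K (A(K) = 2*(K + K) = 2*(2*K) = 4*K)
V(R) = ¼ + 10/R (V(R) = 10/R + R/((4*R)) = 10/R + R*(1/(4*R)) = 10/R + ¼ = ¼ + 10/R)
V(-4)/(-310) + j(8)/375 = ((¼)*(40 - 4)/(-4))/(-310) - 2/375 = ((¼)*(-¼)*36)*(-1/310) - 2*1/375 = -9/4*(-1/310) - 2/375 = 9/1240 - 2/375 = 179/93000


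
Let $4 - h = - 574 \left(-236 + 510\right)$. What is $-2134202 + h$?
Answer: $-1976922$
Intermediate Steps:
$h = 157280$ ($h = 4 - - 574 \left(-236 + 510\right) = 4 - \left(-574\right) 274 = 4 - -157276 = 4 + 157276 = 157280$)
$-2134202 + h = -2134202 + 157280 = -1976922$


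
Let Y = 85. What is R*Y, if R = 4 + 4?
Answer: 680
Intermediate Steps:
R = 8
R*Y = 8*85 = 680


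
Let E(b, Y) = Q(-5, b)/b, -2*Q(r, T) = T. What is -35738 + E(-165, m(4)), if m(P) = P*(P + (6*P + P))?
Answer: -71477/2 ≈ -35739.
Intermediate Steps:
Q(r, T) = -T/2
m(P) = 8*P² (m(P) = P*(P + 7*P) = P*(8*P) = 8*P²)
E(b, Y) = -½ (E(b, Y) = (-b/2)/b = -½)
-35738 + E(-165, m(4)) = -35738 - ½ = -71477/2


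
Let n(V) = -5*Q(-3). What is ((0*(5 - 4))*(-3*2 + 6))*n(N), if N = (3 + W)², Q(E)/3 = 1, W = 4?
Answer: 0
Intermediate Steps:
Q(E) = 3 (Q(E) = 3*1 = 3)
N = 49 (N = (3 + 4)² = 7² = 49)
n(V) = -15 (n(V) = -5*3 = -15)
((0*(5 - 4))*(-3*2 + 6))*n(N) = ((0*(5 - 4))*(-3*2 + 6))*(-15) = ((0*1)*(-6 + 6))*(-15) = (0*0)*(-15) = 0*(-15) = 0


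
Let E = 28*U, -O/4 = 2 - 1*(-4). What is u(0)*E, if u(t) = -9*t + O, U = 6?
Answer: -4032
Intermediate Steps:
O = -24 (O = -4*(2 - 1*(-4)) = -4*(2 + 4) = -4*6 = -24)
E = 168 (E = 28*6 = 168)
u(t) = -24 - 9*t (u(t) = -9*t - 24 = -24 - 9*t)
u(0)*E = (-24 - 9*0)*168 = (-24 + 0)*168 = -24*168 = -4032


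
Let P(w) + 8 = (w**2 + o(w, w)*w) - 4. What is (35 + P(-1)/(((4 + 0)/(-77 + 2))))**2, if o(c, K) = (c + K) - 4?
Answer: 265225/16 ≈ 16577.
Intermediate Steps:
o(c, K) = -4 + K + c (o(c, K) = (K + c) - 4 = -4 + K + c)
P(w) = -12 + w**2 + w*(-4 + 2*w) (P(w) = -8 + ((w**2 + (-4 + w + w)*w) - 4) = -8 + ((w**2 + (-4 + 2*w)*w) - 4) = -8 + ((w**2 + w*(-4 + 2*w)) - 4) = -8 + (-4 + w**2 + w*(-4 + 2*w)) = -12 + w**2 + w*(-4 + 2*w))
(35 + P(-1)/(((4 + 0)/(-77 + 2))))**2 = (35 + (-12 - 4*(-1) + 3*(-1)**2)/(((4 + 0)/(-77 + 2))))**2 = (35 + (-12 + 4 + 3*1)/((4/(-75))))**2 = (35 + (-12 + 4 + 3)/((4*(-1/75))))**2 = (35 - 5/(-4/75))**2 = (35 - 5*(-75/4))**2 = (35 + 375/4)**2 = (515/4)**2 = 265225/16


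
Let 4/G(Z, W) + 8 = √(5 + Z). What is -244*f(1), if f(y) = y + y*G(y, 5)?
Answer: -3172/29 + 488*√6/29 ≈ -68.160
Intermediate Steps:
G(Z, W) = 4/(-8 + √(5 + Z))
f(y) = y + 4*y/(-8 + √(5 + y)) (f(y) = y + y*(4/(-8 + √(5 + y))) = y + 4*y/(-8 + √(5 + y)))
-244*f(1) = -244*(-4 + √(5 + 1))/(-8 + √(5 + 1)) = -244*(-4 + √6)/(-8 + √6)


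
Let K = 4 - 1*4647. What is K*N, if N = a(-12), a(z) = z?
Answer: 55716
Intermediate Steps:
N = -12
K = -4643 (K = 4 - 4647 = -4643)
K*N = -4643*(-12) = 55716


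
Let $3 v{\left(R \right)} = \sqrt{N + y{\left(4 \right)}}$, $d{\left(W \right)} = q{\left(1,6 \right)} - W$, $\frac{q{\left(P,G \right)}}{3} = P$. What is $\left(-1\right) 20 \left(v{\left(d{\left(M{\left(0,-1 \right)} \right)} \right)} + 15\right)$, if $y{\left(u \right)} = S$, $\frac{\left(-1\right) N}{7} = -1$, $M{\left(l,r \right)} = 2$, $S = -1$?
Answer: $-300 - \frac{20 \sqrt{6}}{3} \approx -316.33$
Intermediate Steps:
$N = 7$ ($N = \left(-7\right) \left(-1\right) = 7$)
$y{\left(u \right)} = -1$
$q{\left(P,G \right)} = 3 P$
$d{\left(W \right)} = 3 - W$ ($d{\left(W \right)} = 3 \cdot 1 - W = 3 - W$)
$v{\left(R \right)} = \frac{\sqrt{6}}{3}$ ($v{\left(R \right)} = \frac{\sqrt{7 - 1}}{3} = \frac{\sqrt{6}}{3}$)
$\left(-1\right) 20 \left(v{\left(d{\left(M{\left(0,-1 \right)} \right)} \right)} + 15\right) = \left(-1\right) 20 \left(\frac{\sqrt{6}}{3} + 15\right) = - 20 \left(15 + \frac{\sqrt{6}}{3}\right) = -300 - \frac{20 \sqrt{6}}{3}$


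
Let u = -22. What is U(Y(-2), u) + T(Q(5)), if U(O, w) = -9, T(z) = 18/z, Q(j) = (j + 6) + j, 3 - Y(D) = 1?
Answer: -63/8 ≈ -7.8750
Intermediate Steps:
Y(D) = 2 (Y(D) = 3 - 1*1 = 3 - 1 = 2)
Q(j) = 6 + 2*j (Q(j) = (6 + j) + j = 6 + 2*j)
U(Y(-2), u) + T(Q(5)) = -9 + 18/(6 + 2*5) = -9 + 18/(6 + 10) = -9 + 18/16 = -9 + 18*(1/16) = -9 + 9/8 = -63/8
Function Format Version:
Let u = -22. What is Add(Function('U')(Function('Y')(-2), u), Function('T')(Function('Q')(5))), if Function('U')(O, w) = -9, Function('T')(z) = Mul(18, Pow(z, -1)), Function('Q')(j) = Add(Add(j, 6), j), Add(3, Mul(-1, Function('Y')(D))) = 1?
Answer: Rational(-63, 8) ≈ -7.8750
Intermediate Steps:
Function('Y')(D) = 2 (Function('Y')(D) = Add(3, Mul(-1, 1)) = Add(3, -1) = 2)
Function('Q')(j) = Add(6, Mul(2, j)) (Function('Q')(j) = Add(Add(6, j), j) = Add(6, Mul(2, j)))
Add(Function('U')(Function('Y')(-2), u), Function('T')(Function('Q')(5))) = Add(-9, Mul(18, Pow(Add(6, Mul(2, 5)), -1))) = Add(-9, Mul(18, Pow(Add(6, 10), -1))) = Add(-9, Mul(18, Pow(16, -1))) = Add(-9, Mul(18, Rational(1, 16))) = Add(-9, Rational(9, 8)) = Rational(-63, 8)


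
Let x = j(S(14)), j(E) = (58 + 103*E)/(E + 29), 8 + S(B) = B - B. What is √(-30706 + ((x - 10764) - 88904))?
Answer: 2*I*√14377755/21 ≈ 361.12*I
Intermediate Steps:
S(B) = -8 (S(B) = -8 + (B - B) = -8 + 0 = -8)
j(E) = (58 + 103*E)/(29 + E)
x = -766/21 (x = (58 + 103*(-8))/(29 - 8) = (58 - 824)/21 = (1/21)*(-766) = -766/21 ≈ -36.476)
√(-30706 + ((x - 10764) - 88904)) = √(-30706 + ((-766/21 - 10764) - 88904)) = √(-30706 + (-226810/21 - 88904)) = √(-30706 - 2093794/21) = √(-2738620/21) = 2*I*√14377755/21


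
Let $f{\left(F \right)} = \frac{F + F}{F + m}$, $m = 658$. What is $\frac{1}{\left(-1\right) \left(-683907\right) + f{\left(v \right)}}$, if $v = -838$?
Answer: $\frac{45}{30776234} \approx 1.4622 \cdot 10^{-6}$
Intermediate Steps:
$f{\left(F \right)} = \frac{2 F}{658 + F}$ ($f{\left(F \right)} = \frac{F + F}{F + 658} = \frac{2 F}{658 + F}$)
$\frac{1}{\left(-1\right) \left(-683907\right) + f{\left(v \right)}} = \frac{1}{\left(-1\right) \left(-683907\right) + 2 \left(-838\right) \frac{1}{658 - 838}} = \frac{1}{683907 + 2 \left(-838\right) \frac{1}{-180}} = \frac{1}{683907 + 2 \left(-838\right) \left(- \frac{1}{180}\right)} = \frac{1}{683907 + \frac{419}{45}} = \frac{1}{\frac{30776234}{45}} = \frac{45}{30776234}$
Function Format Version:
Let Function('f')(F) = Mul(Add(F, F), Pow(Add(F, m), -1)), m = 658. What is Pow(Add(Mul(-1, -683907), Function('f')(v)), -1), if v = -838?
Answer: Rational(45, 30776234) ≈ 1.4622e-6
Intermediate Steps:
Function('f')(F) = Mul(2, F, Pow(Add(658, F), -1)) (Function('f')(F) = Mul(Add(F, F), Pow(Add(F, 658), -1)) = Mul(Mul(2, F), Pow(Add(658, F), -1)) = Mul(2, F, Pow(Add(658, F), -1)))
Pow(Add(Mul(-1, -683907), Function('f')(v)), -1) = Pow(Add(Mul(-1, -683907), Mul(2, -838, Pow(Add(658, -838), -1))), -1) = Pow(Add(683907, Mul(2, -838, Pow(-180, -1))), -1) = Pow(Add(683907, Mul(2, -838, Rational(-1, 180))), -1) = Pow(Add(683907, Rational(419, 45)), -1) = Pow(Rational(30776234, 45), -1) = Rational(45, 30776234)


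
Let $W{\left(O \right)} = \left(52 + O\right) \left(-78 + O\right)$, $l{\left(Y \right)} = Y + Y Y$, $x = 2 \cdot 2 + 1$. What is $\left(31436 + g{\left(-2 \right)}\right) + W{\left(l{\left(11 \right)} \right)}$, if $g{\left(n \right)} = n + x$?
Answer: $41375$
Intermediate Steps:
$x = 5$ ($x = 4 + 1 = 5$)
$l{\left(Y \right)} = Y + Y^{2}$
$W{\left(O \right)} = \left(-78 + O\right) \left(52 + O\right)$
$g{\left(n \right)} = 5 + n$ ($g{\left(n \right)} = n + 5 = 5 + n$)
$\left(31436 + g{\left(-2 \right)}\right) + W{\left(l{\left(11 \right)} \right)} = \left(31436 + \left(5 - 2\right)\right) - \left(4056 - 121 \left(1 + 11\right)^{2} + 26 \cdot 11 \left(1 + 11\right)\right) = \left(31436 + 3\right) - \left(4056 - 17424 + 26 \cdot 11 \cdot 12\right) = 31439 - \left(7488 - 17424\right) = 31439 - -9936 = 31439 + 9936 = 41375$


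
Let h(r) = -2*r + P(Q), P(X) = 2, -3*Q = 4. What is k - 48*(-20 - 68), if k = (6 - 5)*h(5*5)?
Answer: 4176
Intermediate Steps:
Q = -4/3 (Q = -⅓*4 = -4/3 ≈ -1.3333)
h(r) = 2 - 2*r (h(r) = -2*r + 2 = 2 - 2*r)
k = -48 (k = (6 - 5)*(2 - 10*5) = 1*(2 - 2*25) = 1*(2 - 50) = 1*(-48) = -48)
k - 48*(-20 - 68) = -48 - 48*(-20 - 68) = -48 - 48*(-88) = -48 + 4224 = 4176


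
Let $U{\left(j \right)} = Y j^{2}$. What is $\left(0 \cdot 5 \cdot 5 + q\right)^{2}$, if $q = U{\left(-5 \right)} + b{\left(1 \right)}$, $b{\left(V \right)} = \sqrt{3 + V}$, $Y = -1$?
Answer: $529$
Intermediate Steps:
$U{\left(j \right)} = - j^{2}$
$q = -23$ ($q = - \left(-5\right)^{2} + \sqrt{3 + 1} = \left(-1\right) 25 + \sqrt{4} = -25 + 2 = -23$)
$\left(0 \cdot 5 \cdot 5 + q\right)^{2} = \left(0 \cdot 5 \cdot 5 - 23\right)^{2} = \left(0 \cdot 5 - 23\right)^{2} = \left(0 - 23\right)^{2} = \left(-23\right)^{2} = 529$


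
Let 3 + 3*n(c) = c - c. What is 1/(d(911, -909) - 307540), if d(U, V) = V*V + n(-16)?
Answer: 1/518740 ≈ 1.9277e-6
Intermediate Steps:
n(c) = -1 (n(c) = -1 + (c - c)/3 = -1 + (⅓)*0 = -1 + 0 = -1)
d(U, V) = -1 + V² (d(U, V) = V*V - 1 = V² - 1 = -1 + V²)
1/(d(911, -909) - 307540) = 1/((-1 + (-909)²) - 307540) = 1/((-1 + 826281) - 307540) = 1/(826280 - 307540) = 1/518740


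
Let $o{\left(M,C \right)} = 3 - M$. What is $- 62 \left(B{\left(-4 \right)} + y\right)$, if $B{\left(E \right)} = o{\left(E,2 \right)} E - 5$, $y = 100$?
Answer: $-4154$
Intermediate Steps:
$B{\left(E \right)} = -5 + E \left(3 - E\right)$ ($B{\left(E \right)} = \left(3 - E\right) E - 5 = E \left(3 - E\right) - 5 = -5 + E \left(3 - E\right)$)
$- 62 \left(B{\left(-4 \right)} + y\right) = - 62 \left(\left(-5 - - 4 \left(-3 - 4\right)\right) + 100\right) = - 62 \left(\left(-5 - \left(-4\right) \left(-7\right)\right) + 100\right) = - 62 \left(\left(-5 - 28\right) + 100\right) = - 62 \left(-33 + 100\right) = \left(-62\right) 67 = -4154$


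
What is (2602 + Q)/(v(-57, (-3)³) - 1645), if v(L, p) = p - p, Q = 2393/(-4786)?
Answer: -5203/3290 ≈ -1.5815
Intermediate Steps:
Q = -½ (Q = 2393*(-1/4786) = -½ ≈ -0.50000)
v(L, p) = 0
(2602 + Q)/(v(-57, (-3)³) - 1645) = (2602 - ½)/(0 - 1645) = (5203/2)/(-1645) = (5203/2)*(-1/1645) = -5203/3290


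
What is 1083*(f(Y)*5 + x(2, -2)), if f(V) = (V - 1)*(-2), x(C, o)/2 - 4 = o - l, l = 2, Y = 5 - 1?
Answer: -32490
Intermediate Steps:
Y = 4
x(C, o) = 4 + 2*o (x(C, o) = 8 + 2*(o - 1*2) = 8 + 2*(o - 2) = 8 + 2*(-2 + o) = 8 + (-4 + 2*o) = 4 + 2*o)
f(V) = 2 - 2*V (f(V) = (-1 + V)*(-2) = 2 - 2*V)
1083*(f(Y)*5 + x(2, -2)) = 1083*((2 - 2*4)*5 + (4 + 2*(-2))) = 1083*((2 - 8)*5 + (4 - 4)) = 1083*(-6*5 + 0) = 1083*(-30 + 0) = 1083*(-30) = -32490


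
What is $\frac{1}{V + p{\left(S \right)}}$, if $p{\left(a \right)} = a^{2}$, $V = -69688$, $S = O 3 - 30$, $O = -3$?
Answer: $- \frac{1}{68167} \approx -1.467 \cdot 10^{-5}$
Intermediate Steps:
$S = -39$ ($S = \left(-3\right) 3 - 30 = -9 - 30 = -39$)
$\frac{1}{V + p{\left(S \right)}} = \frac{1}{-69688 + \left(-39\right)^{2}} = \frac{1}{-69688 + 1521} = \frac{1}{-68167} = - \frac{1}{68167}$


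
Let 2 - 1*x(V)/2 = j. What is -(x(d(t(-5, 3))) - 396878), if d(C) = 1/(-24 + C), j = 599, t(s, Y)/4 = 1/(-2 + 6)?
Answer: 398072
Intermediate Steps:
t(s, Y) = 1 (t(s, Y) = 4/(-2 + 6) = 4/4 = 4*(¼) = 1)
x(V) = -1194 (x(V) = 4 - 2*599 = 4 - 1198 = -1194)
-(x(d(t(-5, 3))) - 396878) = -(-1194 - 396878) = -1*(-398072) = 398072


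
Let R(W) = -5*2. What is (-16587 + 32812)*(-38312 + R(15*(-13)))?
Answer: -621774450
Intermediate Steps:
R(W) = -10
(-16587 + 32812)*(-38312 + R(15*(-13))) = (-16587 + 32812)*(-38312 - 10) = 16225*(-38322) = -621774450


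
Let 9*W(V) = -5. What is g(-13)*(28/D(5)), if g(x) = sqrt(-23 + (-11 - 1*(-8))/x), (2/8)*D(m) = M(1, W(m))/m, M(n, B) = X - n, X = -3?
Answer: -35*I*sqrt(962)/26 ≈ -41.753*I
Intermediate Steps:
W(V) = -5/9 (W(V) = (1/9)*(-5) = -5/9)
M(n, B) = -3 - n
D(m) = -16/m (D(m) = 4*((-3 - 1*1)/m) = 4*((-3 - 1)/m) = 4*(-4/m) = -16/m)
g(x) = sqrt(-23 - 3/x) (g(x) = sqrt(-23 + (-11 + 8)/x) = sqrt(-23 - 3/x))
g(-13)*(28/D(5)) = sqrt(-23 - 3/(-13))*(28/((-16/5))) = sqrt(-23 - 3*(-1/13))*(28/((-16*1/5))) = sqrt(-23 + 3/13)*(28/(-16/5)) = sqrt(-296/13)*(28*(-5/16)) = (2*I*sqrt(962)/13)*(-35/4) = -35*I*sqrt(962)/26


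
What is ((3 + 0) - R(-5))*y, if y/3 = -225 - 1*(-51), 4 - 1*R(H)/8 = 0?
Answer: 15138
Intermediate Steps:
R(H) = 32 (R(H) = 32 - 8*0 = 32 + 0 = 32)
y = -522 (y = 3*(-225 - 1*(-51)) = 3*(-225 + 51) = 3*(-174) = -522)
((3 + 0) - R(-5))*y = ((3 + 0) - 1*32)*(-522) = (3 - 32)*(-522) = -29*(-522) = 15138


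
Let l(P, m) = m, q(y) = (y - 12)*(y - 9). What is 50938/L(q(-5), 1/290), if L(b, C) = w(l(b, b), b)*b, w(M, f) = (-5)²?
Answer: 25469/2975 ≈ 8.5610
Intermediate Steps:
q(y) = (-12 + y)*(-9 + y)
w(M, f) = 25
L(b, C) = 25*b
50938/L(q(-5), 1/290) = 50938/((25*(108 + (-5)² - 21*(-5)))) = 50938/((25*(108 + 25 + 105))) = 50938/((25*238)) = 50938/5950 = 50938*(1/5950) = 25469/2975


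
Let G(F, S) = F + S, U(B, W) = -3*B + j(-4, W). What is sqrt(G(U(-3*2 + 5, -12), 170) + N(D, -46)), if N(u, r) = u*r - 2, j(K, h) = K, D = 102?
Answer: 5*I*sqrt(181) ≈ 67.268*I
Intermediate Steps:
U(B, W) = -4 - 3*B (U(B, W) = -3*B - 4 = -4 - 3*B)
N(u, r) = -2 + r*u (N(u, r) = r*u - 2 = -2 + r*u)
sqrt(G(U(-3*2 + 5, -12), 170) + N(D, -46)) = sqrt(((-4 - 3*(-3*2 + 5)) + 170) + (-2 - 46*102)) = sqrt(((-4 - 3*(-6 + 5)) + 170) + (-2 - 4692)) = sqrt(((-4 - 3*(-1)) + 170) - 4694) = sqrt(((-4 + 3) + 170) - 4694) = sqrt((-1 + 170) - 4694) = sqrt(169 - 4694) = sqrt(-4525) = 5*I*sqrt(181)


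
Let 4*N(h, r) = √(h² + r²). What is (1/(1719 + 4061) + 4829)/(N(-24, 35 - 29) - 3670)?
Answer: -20487129814/15570004183 - 83734863*√17/155700041830 ≈ -1.3180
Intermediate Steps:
N(h, r) = √(h² + r²)/4
(1/(1719 + 4061) + 4829)/(N(-24, 35 - 29) - 3670) = (1/(1719 + 4061) + 4829)/(√((-24)² + (35 - 29)²)/4 - 3670) = (1/5780 + 4829)/(√(576 + 6²)/4 - 3670) = (1/5780 + 4829)/(√(576 + 36)/4 - 3670) = 27911621/(5780*(√612/4 - 3670)) = 27911621/(5780*((6*√17)/4 - 3670)) = 27911621/(5780*(3*√17/2 - 3670)) = 27911621/(5780*(-3670 + 3*√17/2))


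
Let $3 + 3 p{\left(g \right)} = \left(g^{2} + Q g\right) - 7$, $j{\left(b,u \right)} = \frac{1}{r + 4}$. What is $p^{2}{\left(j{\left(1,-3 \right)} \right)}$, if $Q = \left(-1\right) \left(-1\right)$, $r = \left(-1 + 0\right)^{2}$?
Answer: $\frac{59536}{5625} \approx 10.584$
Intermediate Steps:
$r = 1$ ($r = \left(-1\right)^{2} = 1$)
$Q = 1$
$j{\left(b,u \right)} = \frac{1}{5}$ ($j{\left(b,u \right)} = \frac{1}{1 + 4} = \frac{1}{5}$)
$p{\left(g \right)} = - \frac{10}{3} + \frac{g}{3} + \frac{g^{2}}{3}$ ($p{\left(g \right)} = -1 + \frac{\left(g^{2} + 1 g\right) - 7}{3} = -1 + \frac{\left(g^{2} + g\right) - 7}{3} = -1 + \frac{\left(g + g^{2}\right) - 7}{3} = -1 + \frac{-7 + g + g^{2}}{3} = -1 + \left(- \frac{7}{3} + \frac{g}{3} + \frac{g^{2}}{3}\right) = - \frac{10}{3} + \frac{g}{3} + \frac{g^{2}}{3}$)
$p^{2}{\left(j{\left(1,-3 \right)} \right)} = \left(- \frac{10}{3} + \frac{1}{3} \cdot \frac{1}{5} + \frac{1}{3 \cdot 25}\right)^{2} = \left(- \frac{10}{3} + \frac{1}{15} + \frac{1}{3} \cdot \frac{1}{25}\right)^{2} = \left(- \frac{10}{3} + \frac{1}{15} + \frac{1}{75}\right)^{2} = \left(- \frac{244}{75}\right)^{2} = \frac{59536}{5625}$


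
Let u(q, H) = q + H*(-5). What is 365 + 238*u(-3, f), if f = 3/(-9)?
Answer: 143/3 ≈ 47.667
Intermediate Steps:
f = -⅓ (f = 3*(-⅑) = -⅓ ≈ -0.33333)
u(q, H) = q - 5*H
365 + 238*u(-3, f) = 365 + 238*(-3 - 5*(-⅓)) = 365 + 238*(-3 + 5/3) = 365 + 238*(-4/3) = 365 - 952/3 = 143/3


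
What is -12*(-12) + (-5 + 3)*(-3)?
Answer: 150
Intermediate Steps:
-12*(-12) + (-5 + 3)*(-3) = 144 - 2*(-3) = 144 + 6 = 150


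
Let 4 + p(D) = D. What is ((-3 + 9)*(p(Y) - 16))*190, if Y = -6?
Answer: -29640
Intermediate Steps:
p(D) = -4 + D
((-3 + 9)*(p(Y) - 16))*190 = ((-3 + 9)*((-4 - 6) - 16))*190 = (6*(-10 - 16))*190 = (6*(-26))*190 = -156*190 = -29640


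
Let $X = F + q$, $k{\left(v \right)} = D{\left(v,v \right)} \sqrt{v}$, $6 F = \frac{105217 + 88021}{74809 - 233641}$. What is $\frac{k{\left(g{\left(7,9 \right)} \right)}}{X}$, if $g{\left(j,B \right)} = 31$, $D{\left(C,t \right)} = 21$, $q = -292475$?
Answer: $- \frac{10006416 \sqrt{31}}{139363264219} \approx -0.00039977$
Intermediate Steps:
$F = - \frac{96619}{476496}$ ($F = \frac{\left(105217 + 88021\right) \frac{1}{74809 - 233641}}{6} = \frac{193238 \frac{1}{-158832}}{6} = \frac{193238 \left(- \frac{1}{158832}\right)}{6} = \frac{1}{6} \left(- \frac{96619}{79416}\right) = - \frac{96619}{476496} \approx -0.20277$)
$k{\left(v \right)} = 21 \sqrt{v}$
$X = - \frac{139363264219}{476496}$ ($X = - \frac{96619}{476496} - 292475 = - \frac{139363264219}{476496} \approx -2.9248 \cdot 10^{5}$)
$\frac{k{\left(g{\left(7,9 \right)} \right)}}{X} = \frac{21 \sqrt{31}}{- \frac{139363264219}{476496}} = 21 \sqrt{31} \left(- \frac{476496}{139363264219}\right) = - \frac{10006416 \sqrt{31}}{139363264219}$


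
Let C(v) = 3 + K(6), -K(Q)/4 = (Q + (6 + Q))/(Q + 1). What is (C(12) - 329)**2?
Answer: 5541316/49 ≈ 1.1309e+5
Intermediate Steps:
K(Q) = -4*(6 + 2*Q)/(1 + Q) (K(Q) = -4*(Q + (6 + Q))/(Q + 1) = -4*(6 + 2*Q)/(1 + Q))
C(v) = -51/7 (C(v) = 3 + 8*(-3 - 1*6)/(1 + 6) = 3 + 8*(-3 - 6)/7 = 3 + 8*(1/7)*(-9) = 3 - 72/7 = -51/7)
(C(12) - 329)**2 = (-51/7 - 329)**2 = (-2354/7)**2 = 5541316/49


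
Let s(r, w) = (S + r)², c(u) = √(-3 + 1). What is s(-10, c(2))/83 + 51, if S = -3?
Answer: 4402/83 ≈ 53.036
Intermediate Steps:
c(u) = I*√2 (c(u) = √(-2) = I*√2)
s(r, w) = (-3 + r)²
s(-10, c(2))/83 + 51 = (-3 - 10)²/83 + 51 = (-13)²*(1/83) + 51 = 169*(1/83) + 51 = 169/83 + 51 = 4402/83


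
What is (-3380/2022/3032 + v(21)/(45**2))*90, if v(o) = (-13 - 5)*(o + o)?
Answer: -42978303/1277230 ≈ -33.650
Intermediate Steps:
v(o) = -36*o
(-3380/2022/3032 + v(21)/(45**2))*90 = (-3380/2022/3032 + (-36*21)/(45**2))*90 = (-3380*1/2022*(1/3032) - 756/2025)*90 = (-1690/1011*1/3032 - 756*1/2025)*90 = (-845/1532676 - 28/75)*90 = -4775367/12772300*90 = -42978303/1277230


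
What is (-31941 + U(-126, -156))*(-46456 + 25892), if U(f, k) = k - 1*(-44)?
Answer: 659137892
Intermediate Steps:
U(f, k) = 44 + k (U(f, k) = k + 44 = 44 + k)
(-31941 + U(-126, -156))*(-46456 + 25892) = (-31941 + (44 - 156))*(-46456 + 25892) = (-31941 - 112)*(-20564) = -32053*(-20564) = 659137892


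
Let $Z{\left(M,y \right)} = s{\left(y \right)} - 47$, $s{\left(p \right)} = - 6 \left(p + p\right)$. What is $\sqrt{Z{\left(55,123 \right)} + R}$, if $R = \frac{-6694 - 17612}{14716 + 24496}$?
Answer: $\frac{i \sqrt{585672216146}}{19606} \approx 39.034 i$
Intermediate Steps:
$s{\left(p \right)} = - 12 p$ ($s{\left(p \right)} = - 6 \cdot 2 p = - 12 p$)
$Z{\left(M,y \right)} = -47 - 12 y$ ($Z{\left(M,y \right)} = - 12 y - 47 = -47 - 12 y$)
$R = - \frac{12153}{19606}$ ($R = - \frac{24306}{39212} = \left(-24306\right) \frac{1}{39212} = - \frac{12153}{19606} \approx -0.61986$)
$\sqrt{Z{\left(55,123 \right)} + R} = \sqrt{\left(-47 - 1476\right) - \frac{12153}{19606}} = \sqrt{-1523 - \frac{12153}{19606}} = \sqrt{- \frac{29872091}{19606}} = \frac{i \sqrt{585672216146}}{19606}$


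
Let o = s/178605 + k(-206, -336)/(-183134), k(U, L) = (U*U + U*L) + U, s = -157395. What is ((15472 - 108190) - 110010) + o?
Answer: -43795043492/216027 ≈ -2.0273e+5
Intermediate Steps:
k(U, L) = U + U**2 + L*U (k(U, L) = (U**2 + L*U) + U = U + U**2 + L*U)
o = -321836/216027 (o = -157395/178605 - 206*(1 - 336 - 206)/(-183134) = -157395*1/178605 - 206*(-541)*(-1/183134) = -1499/1701 + 111446*(-1/183134) = -1499/1701 - 541/889 = -321836/216027 ≈ -1.4898)
((15472 - 108190) - 110010) + o = ((15472 - 108190) - 110010) - 321836/216027 = (-92718 - 110010) - 321836/216027 = -202728 - 321836/216027 = -43795043492/216027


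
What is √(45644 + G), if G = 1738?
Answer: √47382 ≈ 217.67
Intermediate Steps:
√(45644 + G) = √(45644 + 1738) = √47382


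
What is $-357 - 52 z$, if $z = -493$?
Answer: $25279$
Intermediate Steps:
$-357 - 52 z = -357 - -25636 = -357 + 25636 = 25279$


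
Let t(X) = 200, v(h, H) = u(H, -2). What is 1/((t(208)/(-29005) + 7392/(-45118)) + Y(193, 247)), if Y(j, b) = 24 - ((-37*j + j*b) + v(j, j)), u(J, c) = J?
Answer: -130864759/5326087169397 ≈ -2.4571e-5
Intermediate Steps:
v(h, H) = H
Y(j, b) = 24 + 36*j - b*j (Y(j, b) = 24 - ((-37*j + j*b) + j) = 24 - ((-37*j + b*j) + j) = 24 - (-36*j + b*j) = 24 + (36*j - b*j) = 24 + 36*j - b*j)
1/((t(208)/(-29005) + 7392/(-45118)) + Y(193, 247)) = 1/((200/(-29005) + 7392/(-45118)) + (24 + 36*193 - 1*247*193)) = 1/((200*(-1/29005) + 7392*(-1/45118)) + (24 + 6948 - 47671)) = 1/((-40/5801 - 3696/22559) - 40699) = 1/(-22342856/130864759 - 40699) = 1/(-5326087169397/130864759) = -130864759/5326087169397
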